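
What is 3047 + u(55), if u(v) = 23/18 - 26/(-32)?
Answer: 439069/144 ≈ 3049.1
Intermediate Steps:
u(v) = 301/144 (u(v) = 23*(1/18) - 26*(-1/32) = 23/18 + 13/16 = 301/144)
3047 + u(55) = 3047 + 301/144 = 439069/144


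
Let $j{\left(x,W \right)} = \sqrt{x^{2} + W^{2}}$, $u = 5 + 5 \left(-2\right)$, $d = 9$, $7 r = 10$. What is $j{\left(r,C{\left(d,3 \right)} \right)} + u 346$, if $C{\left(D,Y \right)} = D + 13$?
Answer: $-1730 + \frac{2 \sqrt{5954}}{7} \approx -1708.0$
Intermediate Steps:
$r = \frac{10}{7}$ ($r = \frac{1}{7} \cdot 10 = \frac{10}{7} \approx 1.4286$)
$u = -5$ ($u = 5 - 10 = -5$)
$C{\left(D,Y \right)} = 13 + D$
$j{\left(x,W \right)} = \sqrt{W^{2} + x^{2}}$
$j{\left(r,C{\left(d,3 \right)} \right)} + u 346 = \sqrt{\left(13 + 9\right)^{2} + \left(\frac{10}{7}\right)^{2}} - 1730 = \sqrt{22^{2} + \frac{100}{49}} - 1730 = \sqrt{484 + \frac{100}{49}} - 1730 = \sqrt{\frac{23816}{49}} - 1730 = \frac{2 \sqrt{5954}}{7} - 1730 = -1730 + \frac{2 \sqrt{5954}}{7}$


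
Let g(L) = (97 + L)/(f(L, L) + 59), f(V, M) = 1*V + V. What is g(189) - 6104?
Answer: -2667162/437 ≈ -6103.3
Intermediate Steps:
f(V, M) = 2*V (f(V, M) = V + V = 2*V)
g(L) = (97 + L)/(59 + 2*L) (g(L) = (97 + L)/(2*L + 59) = (97 + L)/(59 + 2*L))
g(189) - 6104 = (97 + 189)/(59 + 2*189) - 6104 = 286/(59 + 378) - 6104 = 286/437 - 6104 = -2667162/437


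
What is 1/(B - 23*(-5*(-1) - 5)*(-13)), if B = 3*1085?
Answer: 1/3255 ≈ 0.00030722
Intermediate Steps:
B = 3255
1/(B - 23*(-5*(-1) - 5)*(-13)) = 1/(3255 - 23*(-5*(-1) - 5)*(-13)) = 1/(3255 - 23*(5 - 5)*(-13)) = 1/(3255 - 23*0*(-13)) = 1/(3255 + 0*(-13)) = 1/(3255 + 0) = 1/3255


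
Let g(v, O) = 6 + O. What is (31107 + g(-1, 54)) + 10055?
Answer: 41222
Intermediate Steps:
(31107 + g(-1, 54)) + 10055 = (31107 + (6 + 54)) + 10055 = (31107 + 60) + 10055 = 31167 + 10055 = 41222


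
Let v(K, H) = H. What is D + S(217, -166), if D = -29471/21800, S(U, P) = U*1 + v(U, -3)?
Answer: 4635729/21800 ≈ 212.65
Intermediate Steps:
S(U, P) = -3 + U (S(U, P) = U*1 - 3 = U - 3 = -3 + U)
D = -29471/21800 (D = -29471*1/21800 = -29471/21800 ≈ -1.3519)
D + S(217, -166) = -29471/21800 + (-3 + 217) = -29471/21800 + 214 = 4635729/21800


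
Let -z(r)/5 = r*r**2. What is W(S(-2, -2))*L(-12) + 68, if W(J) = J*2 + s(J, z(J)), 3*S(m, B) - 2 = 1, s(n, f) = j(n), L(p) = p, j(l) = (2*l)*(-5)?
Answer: 164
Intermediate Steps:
j(l) = -10*l
z(r) = -5*r**3 (z(r) = -5*r*r**2 = -5*r**3)
s(n, f) = -10*n
S(m, B) = 1 (S(m, B) = 2/3 + (1/3)*1 = 2/3 + 1/3 = 1)
W(J) = -8*J (W(J) = J*2 - 10*J = 2*J - 10*J = -8*J)
W(S(-2, -2))*L(-12) + 68 = -8*1*(-12) + 68 = -8*(-12) + 68 = 96 + 68 = 164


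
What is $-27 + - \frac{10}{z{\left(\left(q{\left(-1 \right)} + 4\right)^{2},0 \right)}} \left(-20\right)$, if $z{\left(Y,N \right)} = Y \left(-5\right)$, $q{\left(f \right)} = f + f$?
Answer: $-37$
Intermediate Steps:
$q{\left(f \right)} = 2 f$
$z{\left(Y,N \right)} = - 5 Y$
$-27 + - \frac{10}{z{\left(\left(q{\left(-1 \right)} + 4\right)^{2},0 \right)}} \left(-20\right) = -27 + - \frac{10}{\left(-5\right) \left(2 \left(-1\right) + 4\right)^{2}} \left(-20\right) = -27 + - \frac{10}{\left(-5\right) \left(-2 + 4\right)^{2}} \left(-20\right) = -27 + - \frac{10}{\left(-5\right) 2^{2}} \left(-20\right) = -27 + - \frac{10}{\left(-5\right) 4} \left(-20\right) = -27 + - \frac{10}{-20} \left(-20\right) = -27 + \left(-10\right) \left(- \frac{1}{20}\right) \left(-20\right) = -27 + \frac{1}{2} \left(-20\right) = -27 - 10 = -37$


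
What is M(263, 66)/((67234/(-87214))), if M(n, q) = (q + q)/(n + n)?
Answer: -2878062/8841271 ≈ -0.32553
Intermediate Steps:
M(n, q) = q/n (M(n, q) = (2*q)/((2*n)) = (2*q)*(1/(2*n)) = q/n)
M(263, 66)/((67234/(-87214))) = (66/263)/((67234/(-87214))) = (66*(1/263))/((67234*(-1/87214))) = 66/(263*(-33617/43607)) = (66/263)*(-43607/33617) = -2878062/8841271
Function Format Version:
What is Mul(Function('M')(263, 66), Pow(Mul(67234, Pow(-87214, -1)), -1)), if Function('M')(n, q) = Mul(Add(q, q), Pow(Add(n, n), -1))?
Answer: Rational(-2878062, 8841271) ≈ -0.32553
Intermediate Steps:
Function('M')(n, q) = Mul(q, Pow(n, -1)) (Function('M')(n, q) = Mul(Mul(2, q), Pow(Mul(2, n), -1)) = Mul(Mul(2, q), Mul(Rational(1, 2), Pow(n, -1))) = Mul(q, Pow(n, -1)))
Mul(Function('M')(263, 66), Pow(Mul(67234, Pow(-87214, -1)), -1)) = Mul(Mul(66, Pow(263, -1)), Pow(Mul(67234, Pow(-87214, -1)), -1)) = Mul(Mul(66, Rational(1, 263)), Pow(Mul(67234, Rational(-1, 87214)), -1)) = Mul(Rational(66, 263), Pow(Rational(-33617, 43607), -1)) = Mul(Rational(66, 263), Rational(-43607, 33617)) = Rational(-2878062, 8841271)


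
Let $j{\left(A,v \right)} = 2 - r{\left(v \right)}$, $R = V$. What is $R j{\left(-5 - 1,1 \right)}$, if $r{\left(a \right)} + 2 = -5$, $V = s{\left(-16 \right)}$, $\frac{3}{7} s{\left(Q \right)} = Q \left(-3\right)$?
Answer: $1008$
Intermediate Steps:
$s{\left(Q \right)} = - 7 Q$ ($s{\left(Q \right)} = \frac{7 Q \left(-3\right)}{3} = \frac{7 \left(- 3 Q\right)}{3} = - 7 Q$)
$V = 112$ ($V = \left(-7\right) \left(-16\right) = 112$)
$r{\left(a \right)} = -7$ ($r{\left(a \right)} = -2 - 5 = -7$)
$R = 112$
$j{\left(A,v \right)} = 9$ ($j{\left(A,v \right)} = 2 - -7 = 2 + 7 = 9$)
$R j{\left(-5 - 1,1 \right)} = 112 \cdot 9 = 1008$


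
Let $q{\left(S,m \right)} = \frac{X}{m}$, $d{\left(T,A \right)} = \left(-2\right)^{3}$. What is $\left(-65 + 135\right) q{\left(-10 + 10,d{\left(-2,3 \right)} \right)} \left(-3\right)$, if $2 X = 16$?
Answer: $210$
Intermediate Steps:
$d{\left(T,A \right)} = -8$
$X = 8$ ($X = \frac{1}{2} \cdot 16 = 8$)
$q{\left(S,m \right)} = \frac{8}{m}$
$\left(-65 + 135\right) q{\left(-10 + 10,d{\left(-2,3 \right)} \right)} \left(-3\right) = \left(-65 + 135\right) \frac{8}{-8} \left(-3\right) = 70 \cdot 8 \left(- \frac{1}{8}\right) \left(-3\right) = 70 \left(-1\right) \left(-3\right) = \left(-70\right) \left(-3\right) = 210$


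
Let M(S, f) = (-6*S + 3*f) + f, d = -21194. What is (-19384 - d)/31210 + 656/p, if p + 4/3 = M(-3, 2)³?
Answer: 3921293/41137901 ≈ 0.095321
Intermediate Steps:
M(S, f) = -6*S + 4*f
p = 52724/3 (p = -4/3 + (-6*(-3) + 4*2)³ = -4/3 + (18 + 8)³ = -4/3 + 26³ = -4/3 + 17576 = 52724/3 ≈ 17575.)
(-19384 - d)/31210 + 656/p = (-19384 - 1*(-21194))/31210 + 656/(52724/3) = (-19384 + 21194)*(1/31210) + 656*(3/52724) = 1810*(1/31210) + 492/13181 = 181/3121 + 492/13181 = 3921293/41137901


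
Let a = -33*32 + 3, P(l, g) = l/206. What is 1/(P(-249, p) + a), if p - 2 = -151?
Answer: -206/217167 ≈ -0.00094858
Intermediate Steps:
p = -149 (p = 2 - 151 = -149)
P(l, g) = l/206 (P(l, g) = l*(1/206) = l/206)
a = -1053 (a = -1056 + 3 = -1053)
1/(P(-249, p) + a) = 1/((1/206)*(-249) - 1053) = 1/(-249/206 - 1053) = 1/(-217167/206) = -206/217167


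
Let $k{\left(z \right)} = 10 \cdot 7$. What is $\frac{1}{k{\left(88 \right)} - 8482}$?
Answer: $- \frac{1}{8412} \approx -0.00011888$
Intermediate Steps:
$k{\left(z \right)} = 70$
$\frac{1}{k{\left(88 \right)} - 8482} = \frac{1}{70 - 8482} = \frac{1}{-8412} = - \frac{1}{8412}$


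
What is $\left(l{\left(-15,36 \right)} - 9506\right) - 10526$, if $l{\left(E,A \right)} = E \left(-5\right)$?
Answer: $-19957$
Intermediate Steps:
$l{\left(E,A \right)} = - 5 E$
$\left(l{\left(-15,36 \right)} - 9506\right) - 10526 = \left(\left(-5\right) \left(-15\right) - 9506\right) - 10526 = \left(75 - 9506\right) - 10526 = -9431 - 10526 = -19957$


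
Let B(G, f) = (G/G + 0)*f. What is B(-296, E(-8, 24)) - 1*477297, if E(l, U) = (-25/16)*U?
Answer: -954669/2 ≈ -4.7733e+5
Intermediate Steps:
E(l, U) = -25*U/16 (E(l, U) = (-25*1/16)*U = -25*U/16)
B(G, f) = f (B(G, f) = (1 + 0)*f = 1*f = f)
B(-296, E(-8, 24)) - 1*477297 = -25/16*24 - 1*477297 = -75/2 - 477297 = -954669/2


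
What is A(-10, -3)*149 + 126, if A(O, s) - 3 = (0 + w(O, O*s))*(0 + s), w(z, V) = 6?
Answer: -2109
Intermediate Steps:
A(O, s) = 3 + 6*s (A(O, s) = 3 + (0 + 6)*(0 + s) = 3 + 6*s)
A(-10, -3)*149 + 126 = (3 + 6*(-3))*149 + 126 = (3 - 18)*149 + 126 = -15*149 + 126 = -2235 + 126 = -2109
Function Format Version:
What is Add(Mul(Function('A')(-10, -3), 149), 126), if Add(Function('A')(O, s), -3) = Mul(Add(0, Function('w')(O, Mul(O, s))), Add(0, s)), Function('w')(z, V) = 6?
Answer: -2109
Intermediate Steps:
Function('A')(O, s) = Add(3, Mul(6, s)) (Function('A')(O, s) = Add(3, Mul(Add(0, 6), Add(0, s))) = Add(3, Mul(6, s)))
Add(Mul(Function('A')(-10, -3), 149), 126) = Add(Mul(Add(3, Mul(6, -3)), 149), 126) = Add(Mul(Add(3, -18), 149), 126) = Add(Mul(-15, 149), 126) = Add(-2235, 126) = -2109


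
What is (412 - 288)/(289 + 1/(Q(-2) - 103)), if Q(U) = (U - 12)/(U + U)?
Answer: 24676/57509 ≈ 0.42908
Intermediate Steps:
Q(U) = (-12 + U)/(2*U) (Q(U) = (-12 + U)/((2*U)) = (-12 + U)*(1/(2*U)) = (-12 + U)/(2*U))
(412 - 288)/(289 + 1/(Q(-2) - 103)) = (412 - 288)/(289 + 1/((½)*(-12 - 2)/(-2) - 103)) = 124/(289 + 1/((½)*(-½)*(-14) - 103)) = 124/(289 + 1/(7/2 - 103)) = 124/(289 + 1/(-199/2)) = 124/(289 - 2/199) = 124/(57509/199) = 124*(199/57509) = 24676/57509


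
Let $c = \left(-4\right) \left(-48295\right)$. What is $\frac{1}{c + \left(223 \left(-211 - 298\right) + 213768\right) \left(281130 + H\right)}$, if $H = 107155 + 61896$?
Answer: $\frac{1}{45135790421} \approx 2.2155 \cdot 10^{-11}$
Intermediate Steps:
$H = 169051$
$c = 193180$
$\frac{1}{c + \left(223 \left(-211 - 298\right) + 213768\right) \left(281130 + H\right)} = \frac{1}{193180 + \left(223 \left(-211 - 298\right) + 213768\right) \left(281130 + 169051\right)} = \frac{1}{193180 + \left(223 \left(-509\right) + 213768\right) 450181} = \frac{1}{193180 + \left(-113507 + 213768\right) 450181} = \frac{1}{193180 + 100261 \cdot 450181} = \frac{1}{193180 + 45135597241} = \frac{1}{45135790421}$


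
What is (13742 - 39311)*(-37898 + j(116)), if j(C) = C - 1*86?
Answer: 968246892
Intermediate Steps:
j(C) = -86 + C (j(C) = C - 86 = -86 + C)
(13742 - 39311)*(-37898 + j(116)) = (13742 - 39311)*(-37898 + (-86 + 116)) = -25569*(-37898 + 30) = -25569*(-37868) = 968246892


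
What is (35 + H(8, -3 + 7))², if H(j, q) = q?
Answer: 1521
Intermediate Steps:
(35 + H(8, -3 + 7))² = (35 + (-3 + 7))² = (35 + 4)² = 39² = 1521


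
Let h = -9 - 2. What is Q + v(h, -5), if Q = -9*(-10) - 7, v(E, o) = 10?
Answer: 93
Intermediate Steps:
h = -11
Q = 83 (Q = 90 - 7 = 83)
Q + v(h, -5) = 83 + 10 = 93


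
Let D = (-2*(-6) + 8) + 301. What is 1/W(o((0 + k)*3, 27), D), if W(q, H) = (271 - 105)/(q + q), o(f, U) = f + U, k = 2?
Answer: 33/83 ≈ 0.39759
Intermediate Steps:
D = 321 (D = (12 + 8) + 301 = 20 + 301 = 321)
o(f, U) = U + f
W(q, H) = 83/q (W(q, H) = 166/((2*q)) = 166*(1/(2*q)) = 83/q)
1/W(o((0 + k)*3, 27), D) = 1/(83/(27 + (0 + 2)*3)) = 1/(83/(27 + 2*3)) = 1/(83/(27 + 6)) = 1/(83/33) = 33/83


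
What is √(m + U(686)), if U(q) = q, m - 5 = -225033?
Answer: I*√224342 ≈ 473.65*I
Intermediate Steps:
m = -225028 (m = 5 - 225033 = -225028)
√(m + U(686)) = √(-225028 + 686) = √(-224342) = I*√224342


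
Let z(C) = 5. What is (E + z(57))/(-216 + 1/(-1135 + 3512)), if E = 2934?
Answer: -6986003/513431 ≈ -13.607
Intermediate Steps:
(E + z(57))/(-216 + 1/(-1135 + 3512)) = (2934 + 5)/(-216 + 1/(-1135 + 3512)) = 2939/(-216 + 1/2377) = 2939/(-513431/2377) = 2939*(-2377/513431) = -6986003/513431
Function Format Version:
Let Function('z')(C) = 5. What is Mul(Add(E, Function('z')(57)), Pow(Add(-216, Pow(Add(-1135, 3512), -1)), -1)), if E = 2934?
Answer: Rational(-6986003, 513431) ≈ -13.607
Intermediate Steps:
Mul(Add(E, Function('z')(57)), Pow(Add(-216, Pow(Add(-1135, 3512), -1)), -1)) = Mul(Add(2934, 5), Pow(Add(-216, Pow(Add(-1135, 3512), -1)), -1)) = Mul(2939, Pow(Add(-216, Pow(2377, -1)), -1)) = Mul(2939, Pow(Add(-216, Rational(1, 2377)), -1)) = Mul(2939, Pow(Rational(-513431, 2377), -1)) = Mul(2939, Rational(-2377, 513431)) = Rational(-6986003, 513431)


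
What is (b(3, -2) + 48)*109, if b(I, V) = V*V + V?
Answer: 5450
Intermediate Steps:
b(I, V) = V + V² (b(I, V) = V² + V = V + V²)
(b(3, -2) + 48)*109 = (-2*(1 - 2) + 48)*109 = (-2*(-1) + 48)*109 = (2 + 48)*109 = 50*109 = 5450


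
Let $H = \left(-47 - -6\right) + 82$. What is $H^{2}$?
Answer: $1681$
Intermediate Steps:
$H = 41$ ($H = \left(-47 + 6\right) + 82 = -41 + 82 = 41$)
$H^{2} = 41^{2} = 1681$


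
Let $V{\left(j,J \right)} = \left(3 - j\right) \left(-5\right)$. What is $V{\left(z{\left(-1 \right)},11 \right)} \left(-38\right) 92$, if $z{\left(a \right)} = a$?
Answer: $69920$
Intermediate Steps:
$V{\left(j,J \right)} = -15 + 5 j$
$V{\left(z{\left(-1 \right)},11 \right)} \left(-38\right) 92 = \left(-15 + 5 \left(-1\right)\right) \left(-38\right) 92 = \left(-15 - 5\right) \left(-38\right) 92 = \left(-20\right) \left(-38\right) 92 = 760 \cdot 92 = 69920$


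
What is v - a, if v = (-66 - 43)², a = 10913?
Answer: 968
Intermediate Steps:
v = 11881 (v = (-109)² = 11881)
v - a = 11881 - 1*10913 = 11881 - 10913 = 968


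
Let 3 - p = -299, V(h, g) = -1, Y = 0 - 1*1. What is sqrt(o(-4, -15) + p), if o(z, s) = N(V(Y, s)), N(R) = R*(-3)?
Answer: sqrt(305) ≈ 17.464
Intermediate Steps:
Y = -1 (Y = 0 - 1 = -1)
p = 302 (p = 3 - 1*(-299) = 3 + 299 = 302)
N(R) = -3*R
o(z, s) = 3 (o(z, s) = -3*(-1) = 3)
sqrt(o(-4, -15) + p) = sqrt(3 + 302) = sqrt(305)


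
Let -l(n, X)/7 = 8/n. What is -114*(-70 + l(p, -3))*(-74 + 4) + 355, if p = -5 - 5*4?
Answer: -2701849/5 ≈ -5.4037e+5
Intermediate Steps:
p = -25 (p = -5 - 20 = -25)
l(n, X) = -56/n
-114*(-70 + l(p, -3))*(-74 + 4) + 355 = -114*(-70 - 56/(-25))*(-74 + 4) + 355 = -114*(-70 - 56*(-1/25))*(-70) + 355 = -114*(-70 + 56/25)*(-70) + 355 = -(-193116)*(-70)/25 + 355 = -114*23716/5 + 355 = -2703624/5 + 355 = -2701849/5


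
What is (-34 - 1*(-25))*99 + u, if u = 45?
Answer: -846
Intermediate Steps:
(-34 - 1*(-25))*99 + u = (-34 - 1*(-25))*99 + 45 = (-34 + 25)*99 + 45 = -9*99 + 45 = -891 + 45 = -846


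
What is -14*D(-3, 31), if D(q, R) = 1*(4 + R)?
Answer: -490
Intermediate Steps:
D(q, R) = 4 + R
-14*D(-3, 31) = -14*(4 + 31) = -14*35 = -490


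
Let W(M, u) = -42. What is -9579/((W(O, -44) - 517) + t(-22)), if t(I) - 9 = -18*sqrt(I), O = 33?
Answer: 7725/454 - 2781*I*sqrt(22)/4994 ≈ 17.015 - 2.6119*I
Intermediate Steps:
t(I) = 9 - 18*sqrt(I)
-9579/((W(O, -44) - 517) + t(-22)) = -9579/((-42 - 517) + (9 - 18*I*sqrt(22))) = -9579/(-559 + (9 - 18*I*sqrt(22))) = -9579/(-550 - 18*I*sqrt(22))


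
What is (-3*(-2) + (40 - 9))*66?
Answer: 2442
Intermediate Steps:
(-3*(-2) + (40 - 9))*66 = (6 + 31)*66 = 37*66 = 2442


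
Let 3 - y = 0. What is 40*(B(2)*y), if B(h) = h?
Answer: 240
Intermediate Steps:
y = 3 (y = 3 - 1*0 = 3 + 0 = 3)
40*(B(2)*y) = 40*(2*3) = 40*6 = 240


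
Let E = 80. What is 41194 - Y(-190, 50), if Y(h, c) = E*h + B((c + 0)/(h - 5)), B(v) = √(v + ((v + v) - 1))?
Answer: 56394 - I*√299/13 ≈ 56394.0 - 1.3301*I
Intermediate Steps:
B(v) = √(-1 + 3*v) (B(v) = √(v + (2*v - 1)) = √(v + (-1 + 2*v)) = √(-1 + 3*v))
Y(h, c) = √(-1 + 3*c/(-5 + h)) + 80*h (Y(h, c) = 80*h + √(-1 + 3*((c + 0)/(h - 5))) = 80*h + √(-1 + 3*(c/(-5 + h))) = 80*h + √(-1 + 3*c/(-5 + h)) = √(-1 + 3*c/(-5 + h)) + 80*h)
41194 - Y(-190, 50) = 41194 - (√((5 - 1*(-190) + 3*50)/(-5 - 190)) + 80*(-190)) = 41194 - (√((5 + 190 + 150)/(-195)) - 15200) = 41194 - (√(-1/195*345) - 15200) = 41194 - (√(-23/13) - 15200) = 41194 - (I*√299/13 - 15200) = 41194 - (-15200 + I*√299/13) = 41194 + (15200 - I*√299/13) = 56394 - I*√299/13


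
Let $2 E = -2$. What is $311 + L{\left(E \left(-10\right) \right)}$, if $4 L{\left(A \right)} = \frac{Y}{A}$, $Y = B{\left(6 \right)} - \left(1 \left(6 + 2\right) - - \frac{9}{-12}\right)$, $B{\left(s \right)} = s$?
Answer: $\frac{9951}{32} \approx 310.97$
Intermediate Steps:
$E = -1$ ($E = \frac{1}{2} \left(-2\right) = -1$)
$Y = - \frac{5}{4}$ ($Y = 6 - \left(1 \left(6 + 2\right) - - \frac{9}{-12}\right) = 6 - \left(1 \cdot 8 - \left(-9\right) \left(- \frac{1}{12}\right)\right) = 6 - \left(8 - \frac{3}{4}\right) = 6 - \frac{29}{4} = - \frac{5}{4} \approx -1.25$)
$L{\left(A \right)} = - \frac{5}{16 A}$ ($L{\left(A \right)} = \frac{\left(- \frac{5}{4}\right) \frac{1}{A}}{4} = - \frac{5}{16 A}$)
$311 + L{\left(E \left(-10\right) \right)} = 311 - \frac{5}{16 \left(\left(-1\right) \left(-10\right)\right)} = 311 - \frac{5}{16 \cdot 10} = 311 - \frac{1}{32} = \frac{9951}{32}$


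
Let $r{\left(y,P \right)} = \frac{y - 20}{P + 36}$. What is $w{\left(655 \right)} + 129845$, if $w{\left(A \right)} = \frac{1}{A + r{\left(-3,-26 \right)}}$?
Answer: $\frac{847498325}{6527} \approx 1.2985 \cdot 10^{5}$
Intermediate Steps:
$r{\left(y,P \right)} = \frac{-20 + y}{36 + P}$
$w{\left(A \right)} = \frac{1}{- \frac{23}{10} + A}$ ($w{\left(A \right)} = \frac{1}{A + \frac{-20 - 3}{36 - 26}} = \frac{1}{A + \frac{1}{10} \left(-23\right)} = \frac{1}{A - \frac{23}{10}} = \frac{1}{- \frac{23}{10} + A}$)
$w{\left(655 \right)} + 129845 = \frac{10}{-23 + 10 \cdot 655} + 129845 = \frac{10}{-23 + 6550} + 129845 = \frac{10}{6527} + 129845 = \frac{847498325}{6527}$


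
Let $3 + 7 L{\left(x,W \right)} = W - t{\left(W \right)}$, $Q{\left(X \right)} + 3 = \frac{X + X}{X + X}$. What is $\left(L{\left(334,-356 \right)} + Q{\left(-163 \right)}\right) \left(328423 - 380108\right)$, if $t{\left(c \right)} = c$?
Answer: $\frac{878645}{7} \approx 1.2552 \cdot 10^{5}$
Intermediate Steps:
$Q{\left(X \right)} = -2$ ($Q{\left(X \right)} = -3 + \frac{X + X}{X + X} = -3 + \frac{2 X}{2 X} = -3 + 2 X \frac{1}{2 X} = -3 + 1 = -2$)
$L{\left(x,W \right)} = - \frac{3}{7}$ ($L{\left(x,W \right)} = - \frac{3}{7} + \frac{W - W}{7} = - \frac{3}{7} + \frac{1}{7} \cdot 0 = - \frac{3}{7} + 0 = - \frac{3}{7}$)
$\left(L{\left(334,-356 \right)} + Q{\left(-163 \right)}\right) \left(328423 - 380108\right) = \left(- \frac{3}{7} - 2\right) \left(328423 - 380108\right) = \left(- \frac{17}{7}\right) \left(-51685\right) = \frac{878645}{7}$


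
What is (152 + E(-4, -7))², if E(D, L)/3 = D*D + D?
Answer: 35344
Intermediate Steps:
E(D, L) = 3*D + 3*D² (E(D, L) = 3*(D*D + D) = 3*(D² + D) = 3*(D + D²) = 3*D + 3*D²)
(152 + E(-4, -7))² = (152 + 3*(-4)*(1 - 4))² = (152 + 3*(-4)*(-3))² = (152 + 36)² = 188² = 35344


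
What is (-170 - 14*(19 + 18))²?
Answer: 473344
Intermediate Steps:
(-170 - 14*(19 + 18))² = (-170 - 14*37)² = (-170 - 518)² = (-688)² = 473344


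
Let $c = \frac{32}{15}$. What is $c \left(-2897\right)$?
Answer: $- \frac{92704}{15} \approx -6180.3$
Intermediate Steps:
$c = \frac{32}{15}$ ($c = 32 \cdot \frac{1}{15} = \frac{32}{15} \approx 2.1333$)
$c \left(-2897\right) = \frac{32}{15} \left(-2897\right) = - \frac{92704}{15}$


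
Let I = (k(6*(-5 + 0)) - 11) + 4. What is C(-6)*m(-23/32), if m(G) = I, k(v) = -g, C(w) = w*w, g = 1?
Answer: -288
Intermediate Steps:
C(w) = w**2
k(v) = -1 (k(v) = -1*1 = -1)
I = -8 (I = (-1 - 11) + 4 = -12 + 4 = -8)
m(G) = -8
C(-6)*m(-23/32) = (-6)**2*(-8) = 36*(-8) = -288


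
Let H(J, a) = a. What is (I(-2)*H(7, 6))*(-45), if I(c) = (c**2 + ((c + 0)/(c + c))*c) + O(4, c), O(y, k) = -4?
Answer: 270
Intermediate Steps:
I(c) = -4 + c**2 + c/2 (I(c) = (c**2 + ((c + 0)/(c + c))*c) - 4 = (c**2 + (c/((2*c)))*c) - 4 = (c**2 + (c*(1/(2*c)))*c) - 4 = (c**2 + c/2) - 4 = -4 + c**2 + c/2)
(I(-2)*H(7, 6))*(-45) = ((-4 + (-2)**2 + (1/2)*(-2))*6)*(-45) = ((-4 + 4 - 1)*6)*(-45) = -1*6*(-45) = -6*(-45) = 270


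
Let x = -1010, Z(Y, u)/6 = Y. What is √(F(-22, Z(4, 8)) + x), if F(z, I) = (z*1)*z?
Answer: I*√526 ≈ 22.935*I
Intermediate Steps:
Z(Y, u) = 6*Y
F(z, I) = z² (F(z, I) = z*z = z²)
√(F(-22, Z(4, 8)) + x) = √((-22)² - 1010) = √(484 - 1010) = √(-526) = I*√526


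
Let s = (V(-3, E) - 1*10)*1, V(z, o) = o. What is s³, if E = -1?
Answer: -1331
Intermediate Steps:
s = -11 (s = (-1 - 1*10)*1 = (-1 - 10)*1 = -11*1 = -11)
s³ = (-11)³ = -1331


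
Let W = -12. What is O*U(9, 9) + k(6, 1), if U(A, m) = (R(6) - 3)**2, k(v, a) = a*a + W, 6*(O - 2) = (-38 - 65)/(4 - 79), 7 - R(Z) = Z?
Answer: -469/225 ≈ -2.0844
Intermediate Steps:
R(Z) = 7 - Z
O = 1003/450 (O = 2 + ((-38 - 65)/(4 - 79))/6 = 2 + (-103/(-75))/6 = 2 + (-103*(-1/75))/6 = 2 + (1/6)*(103/75) = 2 + 103/450 = 1003/450 ≈ 2.2289)
k(v, a) = -12 + a**2 (k(v, a) = a*a - 12 = a**2 - 12 = -12 + a**2)
U(A, m) = 4 (U(A, m) = ((7 - 1*6) - 3)**2 = ((7 - 6) - 3)**2 = (1 - 3)**2 = (-2)**2 = 4)
O*U(9, 9) + k(6, 1) = (1003/450)*4 + (-12 + 1**2) = 2006/225 + (-12 + 1) = 2006/225 - 11 = -469/225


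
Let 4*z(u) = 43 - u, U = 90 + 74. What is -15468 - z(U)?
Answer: -61751/4 ≈ -15438.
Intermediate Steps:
U = 164
z(u) = 43/4 - u/4 (z(u) = (43 - u)/4 = 43/4 - u/4)
-15468 - z(U) = -15468 - (43/4 - 1/4*164) = -15468 - (43/4 - 41) = -15468 - 1*(-121/4) = -15468 + 121/4 = -61751/4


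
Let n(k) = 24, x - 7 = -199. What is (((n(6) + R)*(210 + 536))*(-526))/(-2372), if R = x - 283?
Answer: -44242649/593 ≈ -74608.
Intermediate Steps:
x = -192 (x = 7 - 199 = -192)
R = -475 (R = -192 - 283 = -475)
(((n(6) + R)*(210 + 536))*(-526))/(-2372) = (((24 - 475)*(210 + 536))*(-526))/(-2372) = (-451*746*(-526))*(-1/2372) = -336446*(-526)*(-1/2372) = 176970596*(-1/2372) = -44242649/593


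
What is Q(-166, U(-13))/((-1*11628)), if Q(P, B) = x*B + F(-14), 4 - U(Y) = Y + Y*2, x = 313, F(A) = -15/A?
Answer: -188441/162792 ≈ -1.1576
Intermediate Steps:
U(Y) = 4 - 3*Y (U(Y) = 4 - (Y + Y*2) = 4 - (Y + 2*Y) = 4 - 3*Y)
Q(P, B) = 15/14 + 313*B (Q(P, B) = 313*B - 15/(-14) = 313*B - 15*(-1/14) = 313*B + 15/14 = 15/14 + 313*B)
Q(-166, U(-13))/((-1*11628)) = (15/14 + 313*(4 - 3*(-13)))/((-1*11628)) = (15/14 + 313*(4 + 39))/(-11628) = (15/14 + 313*43)*(-1/11628) = (15/14 + 13459)*(-1/11628) = (188441/14)*(-1/11628) = -188441/162792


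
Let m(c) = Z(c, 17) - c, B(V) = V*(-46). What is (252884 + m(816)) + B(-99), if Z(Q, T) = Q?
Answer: 257438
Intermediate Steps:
B(V) = -46*V
m(c) = 0 (m(c) = c - c = 0)
(252884 + m(816)) + B(-99) = (252884 + 0) - 46*(-99) = 252884 + 4554 = 257438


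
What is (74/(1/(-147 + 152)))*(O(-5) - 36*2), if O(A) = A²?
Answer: -17390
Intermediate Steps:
(74/(1/(-147 + 152)))*(O(-5) - 36*2) = (74/(1/(-147 + 152)))*((-5)² - 36*2) = (74/(1/5))*(25 - 72) = (74/(⅕))*(-47) = (74*5)*(-47) = 370*(-47) = -17390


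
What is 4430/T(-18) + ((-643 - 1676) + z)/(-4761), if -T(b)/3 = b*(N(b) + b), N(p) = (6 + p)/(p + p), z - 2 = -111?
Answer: -1043051/252333 ≈ -4.1336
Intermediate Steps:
z = -109 (z = 2 - 111 = -109)
N(p) = (6 + p)/(2*p) (N(p) = (6 + p)/((2*p)) = (6 + p)*(1/(2*p)) = (6 + p)/(2*p))
T(b) = -3*b*(b + (6 + b)/(2*b)) (T(b) = -3*b*((6 + b)/(2*b) + b) = -3*b*(b + (6 + b)/(2*b)))
4430/T(-18) + ((-643 - 1676) + z)/(-4761) = 4430/(-9 - 3*(-18)**2 - 3/2*(-18)) + ((-643 - 1676) - 109)/(-4761) = 4430/(-9 - 3*324 + 27) + (-2319 - 109)*(-1/4761) = 4430/(-9 - 972 + 27) - 2428*(-1/4761) = 4430/(-954) + 2428/4761 = 4430*(-1/954) + 2428/4761 = -2215/477 + 2428/4761 = -1043051/252333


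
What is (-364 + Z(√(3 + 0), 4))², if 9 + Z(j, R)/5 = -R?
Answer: 184041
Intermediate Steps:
Z(j, R) = -45 - 5*R (Z(j, R) = -45 + 5*(-R) = -45 - 5*R)
(-364 + Z(√(3 + 0), 4))² = (-364 + (-45 - 5*4))² = (-364 + (-45 - 20))² = (-364 - 65)² = (-429)² = 184041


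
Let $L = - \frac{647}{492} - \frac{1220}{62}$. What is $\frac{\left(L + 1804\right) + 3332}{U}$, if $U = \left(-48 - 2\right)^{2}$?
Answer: $\frac{15602819}{7626000} \approx 2.046$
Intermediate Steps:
$L = - \frac{320177}{15252}$ ($L = \left(-647\right) \frac{1}{492} - \frac{610}{31} = - \frac{647}{492} - \frac{610}{31} = - \frac{320177}{15252} \approx -20.992$)
$U = 2500$ ($U = \left(-50\right)^{2} = 2500$)
$\frac{\left(L + 1804\right) + 3332}{U} = \frac{\left(- \frac{320177}{15252} + 1804\right) + 3332}{2500} = \left(\frac{27194431}{15252} + 3332\right) \frac{1}{2500} = \frac{78014095}{15252} \cdot \frac{1}{2500} = \frac{15602819}{7626000}$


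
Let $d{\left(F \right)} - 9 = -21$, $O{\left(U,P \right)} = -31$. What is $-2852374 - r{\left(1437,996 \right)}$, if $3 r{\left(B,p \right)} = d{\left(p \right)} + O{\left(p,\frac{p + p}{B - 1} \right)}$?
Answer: $- \frac{8557079}{3} \approx -2.8524 \cdot 10^{6}$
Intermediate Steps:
$d{\left(F \right)} = -12$ ($d{\left(F \right)} = 9 - 21 = -12$)
$r{\left(B,p \right)} = - \frac{43}{3}$ ($r{\left(B,p \right)} = \frac{-12 - 31}{3} = \frac{1}{3} \left(-43\right) = - \frac{43}{3}$)
$-2852374 - r{\left(1437,996 \right)} = -2852374 - - \frac{43}{3} = -2852374 + \frac{43}{3} = - \frac{8557079}{3}$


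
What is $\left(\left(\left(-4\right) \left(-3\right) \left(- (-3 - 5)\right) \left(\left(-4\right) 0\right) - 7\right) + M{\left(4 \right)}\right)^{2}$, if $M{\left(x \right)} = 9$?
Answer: $4$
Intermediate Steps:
$\left(\left(\left(-4\right) \left(-3\right) \left(- (-3 - 5)\right) \left(\left(-4\right) 0\right) - 7\right) + M{\left(4 \right)}\right)^{2} = \left(\left(\left(-4\right) \left(-3\right) \left(- (-3 - 5)\right) \left(\left(-4\right) 0\right) - 7\right) + 9\right)^{2} = \left(\left(12 \left(\left(-1\right) \left(-8\right)\right) 0 - 7\right) + 9\right)^{2} = \left(\left(12 \cdot 8 \cdot 0 - 7\right) + 9\right)^{2} = \left(\left(96 \cdot 0 - 7\right) + 9\right)^{2} = \left(\left(0 - 7\right) + 9\right)^{2} = \left(-7 + 9\right)^{2} = 2^{2} = 4$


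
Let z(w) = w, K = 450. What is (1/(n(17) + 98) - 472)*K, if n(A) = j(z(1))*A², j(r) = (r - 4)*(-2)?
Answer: -194558175/916 ≈ -2.1240e+5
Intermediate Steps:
j(r) = 8 - 2*r (j(r) = (-4 + r)*(-2) = 8 - 2*r)
n(A) = 6*A² (n(A) = (8 - 2*1)*A² = (8 - 2)*A² = 6*A²)
(1/(n(17) + 98) - 472)*K = (1/(6*17² + 98) - 472)*450 = (1/(6*289 + 98) - 472)*450 = (1/(1734 + 98) - 472)*450 = (1/1832 - 472)*450 = -864703/1832*450 = -194558175/916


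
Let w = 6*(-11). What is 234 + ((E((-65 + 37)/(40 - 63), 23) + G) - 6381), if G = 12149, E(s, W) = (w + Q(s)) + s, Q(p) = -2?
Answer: 136510/23 ≈ 5935.2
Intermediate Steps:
w = -66
E(s, W) = -68 + s (E(s, W) = (-66 - 2) + s = -68 + s)
234 + ((E((-65 + 37)/(40 - 63), 23) + G) - 6381) = 234 + (((-68 + (-65 + 37)/(40 - 63)) + 12149) - 6381) = 234 + (((-68 - 28/(-23)) + 12149) - 6381) = 234 + (((-68 - 28*(-1/23)) + 12149) - 6381) = 234 + (((-68 + 28/23) + 12149) - 6381) = 234 + ((-1536/23 + 12149) - 6381) = 234 + (277891/23 - 6381) = 234 + 131128/23 = 136510/23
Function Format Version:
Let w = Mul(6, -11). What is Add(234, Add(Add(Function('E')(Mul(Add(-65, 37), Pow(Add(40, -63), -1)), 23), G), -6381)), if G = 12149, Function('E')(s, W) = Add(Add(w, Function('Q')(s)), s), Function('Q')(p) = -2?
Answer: Rational(136510, 23) ≈ 5935.2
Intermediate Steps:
w = -66
Function('E')(s, W) = Add(-68, s) (Function('E')(s, W) = Add(Add(-66, -2), s) = Add(-68, s))
Add(234, Add(Add(Function('E')(Mul(Add(-65, 37), Pow(Add(40, -63), -1)), 23), G), -6381)) = Add(234, Add(Add(Add(-68, Mul(Add(-65, 37), Pow(Add(40, -63), -1))), 12149), -6381)) = Add(234, Add(Add(Add(-68, Mul(-28, Pow(-23, -1))), 12149), -6381)) = Add(234, Add(Add(Add(-68, Mul(-28, Rational(-1, 23))), 12149), -6381)) = Add(234, Add(Add(Add(-68, Rational(28, 23)), 12149), -6381)) = Add(234, Add(Add(Rational(-1536, 23), 12149), -6381)) = Add(234, Add(Rational(277891, 23), -6381)) = Add(234, Rational(131128, 23)) = Rational(136510, 23)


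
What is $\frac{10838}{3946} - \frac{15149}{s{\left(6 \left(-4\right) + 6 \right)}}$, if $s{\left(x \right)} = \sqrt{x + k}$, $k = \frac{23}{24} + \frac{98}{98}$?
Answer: $\frac{5419}{1973} + \frac{30298 i \sqrt{2310}}{385} \approx 2.7466 + 3782.3 i$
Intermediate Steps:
$k = \frac{47}{24}$ ($k = 23 \cdot \frac{1}{24} + 98 \cdot \frac{1}{98} = \frac{23}{24} + 1 = \frac{47}{24} \approx 1.9583$)
$s{\left(x \right)} = \sqrt{\frac{47}{24} + x}$ ($s{\left(x \right)} = \sqrt{x + \frac{47}{24}} = \sqrt{\frac{47}{24} + x}$)
$\frac{10838}{3946} - \frac{15149}{s{\left(6 \left(-4\right) + 6 \right)}} = \frac{10838}{3946} - \frac{15149}{\frac{1}{12} \sqrt{282 + 144 \left(6 \left(-4\right) + 6\right)}} = 10838 \cdot \frac{1}{3946} - \frac{15149}{\frac{1}{12} \sqrt{282 + 144 \left(-24 + 6\right)}} = \frac{5419}{1973} - \frac{15149}{\frac{1}{12} \sqrt{282 + 144 \left(-18\right)}} = \frac{5419}{1973} - \frac{15149}{\frac{1}{12} \sqrt{282 - 2592}} = \frac{5419}{1973} - \frac{15149}{\frac{1}{12} \sqrt{-2310}} = \frac{5419}{1973} - \frac{15149}{\frac{1}{12} i \sqrt{2310}} = \frac{5419}{1973} - 15149 \left(- \frac{2 i \sqrt{2310}}{385}\right) = \frac{5419}{1973} + \frac{30298 i \sqrt{2310}}{385}$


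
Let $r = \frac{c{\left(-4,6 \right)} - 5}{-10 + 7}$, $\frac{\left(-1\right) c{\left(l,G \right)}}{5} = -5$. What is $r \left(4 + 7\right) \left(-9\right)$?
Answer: $660$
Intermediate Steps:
$c{\left(l,G \right)} = 25$ ($c{\left(l,G \right)} = \left(-5\right) \left(-5\right) = 25$)
$r = - \frac{20}{3}$ ($r = \frac{25 - 5}{-10 + 7} = \frac{20}{-3} = 20 \left(- \frac{1}{3}\right) = - \frac{20}{3} \approx -6.6667$)
$r \left(4 + 7\right) \left(-9\right) = - \frac{20 \left(4 + 7\right)}{3} \left(-9\right) = \left(- \frac{20}{3}\right) 11 \left(-9\right) = \left(- \frac{220}{3}\right) \left(-9\right) = 660$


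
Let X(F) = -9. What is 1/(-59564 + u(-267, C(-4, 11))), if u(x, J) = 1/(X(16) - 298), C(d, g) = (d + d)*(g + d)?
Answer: -307/18286149 ≈ -1.6789e-5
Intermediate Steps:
C(d, g) = 2*d*(d + g) (C(d, g) = (2*d)*(d + g) = 2*d*(d + g))
u(x, J) = -1/307 (u(x, J) = 1/(-9 - 298) = 1/(-307) = -1/307)
1/(-59564 + u(-267, C(-4, 11))) = 1/(-59564 - 1/307) = 1/(-18286149/307) = -307/18286149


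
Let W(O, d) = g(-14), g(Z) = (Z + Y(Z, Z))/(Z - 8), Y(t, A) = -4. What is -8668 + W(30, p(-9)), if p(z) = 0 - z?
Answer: -95339/11 ≈ -8667.2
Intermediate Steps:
p(z) = -z
g(Z) = (-4 + Z)/(-8 + Z) (g(Z) = (Z - 4)/(Z - 8) = (-4 + Z)/(-8 + Z))
W(O, d) = 9/11 (W(O, d) = (-4 - 14)/(-8 - 14) = -18/(-22) = -1/22*(-18) = 9/11)
-8668 + W(30, p(-9)) = -8668 + 9/11 = -95339/11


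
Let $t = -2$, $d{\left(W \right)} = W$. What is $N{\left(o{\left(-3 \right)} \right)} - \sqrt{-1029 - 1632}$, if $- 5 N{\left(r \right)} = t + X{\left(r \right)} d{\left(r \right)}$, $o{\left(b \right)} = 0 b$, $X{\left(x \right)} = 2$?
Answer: $\frac{2}{5} - i \sqrt{2661} \approx 0.4 - 51.585 i$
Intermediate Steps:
$o{\left(b \right)} = 0$
$N{\left(r \right)} = \frac{2}{5} - \frac{2 r}{5}$ ($N{\left(r \right)} = - \frac{-2 + 2 r}{5} = \frac{2}{5} - \frac{2 r}{5}$)
$N{\left(o{\left(-3 \right)} \right)} - \sqrt{-1029 - 1632} = \left(\frac{2}{5} - 0\right) - \sqrt{-1029 - 1632} = \left(\frac{2}{5} + 0\right) - \sqrt{-1029 - 1632} = \frac{2}{5} - \sqrt{-2661} = \frac{2}{5} - i \sqrt{2661}$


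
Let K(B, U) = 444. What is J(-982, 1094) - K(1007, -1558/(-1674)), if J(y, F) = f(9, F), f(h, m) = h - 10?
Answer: -445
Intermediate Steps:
f(h, m) = -10 + h
J(y, F) = -1 (J(y, F) = -10 + 9 = -1)
J(-982, 1094) - K(1007, -1558/(-1674)) = -1 - 1*444 = -1 - 444 = -445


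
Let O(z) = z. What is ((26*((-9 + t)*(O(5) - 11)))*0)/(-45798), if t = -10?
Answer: 0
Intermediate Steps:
((26*((-9 + t)*(O(5) - 11)))*0)/(-45798) = ((26*((-9 - 10)*(5 - 11)))*0)/(-45798) = ((26*(-19*(-6)))*0)*(-1/45798) = ((26*114)*0)*(-1/45798) = (2964*0)*(-1/45798) = 0*(-1/45798) = 0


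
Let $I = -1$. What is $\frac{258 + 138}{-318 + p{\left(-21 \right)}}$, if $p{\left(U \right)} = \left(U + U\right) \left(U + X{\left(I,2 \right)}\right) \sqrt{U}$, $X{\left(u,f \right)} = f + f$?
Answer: $- \frac{159}{13645} - \frac{357 i \sqrt{21}}{13645} \approx -0.011653 - 0.1199 i$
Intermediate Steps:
$X{\left(u,f \right)} = 2 f$
$p{\left(U \right)} = 2 U^{\frac{3}{2}} \left(4 + U\right)$ ($p{\left(U \right)} = \left(U + U\right) \left(U + 2 \cdot 2\right) \sqrt{U} = 2 U \left(U + 4\right) \sqrt{U} = 2 U \left(4 + U\right) \sqrt{U} = 2 U^{\frac{3}{2}} \left(4 + U\right)$)
$\frac{258 + 138}{-318 + p{\left(-21 \right)}} = \frac{258 + 138}{-318 + 2 \left(-21\right)^{\frac{3}{2}} \left(4 - 21\right)} = \frac{396}{-318 + 2 \left(- 21 i \sqrt{21}\right) \left(-17\right)} = \frac{396}{-318 + 714 i \sqrt{21}}$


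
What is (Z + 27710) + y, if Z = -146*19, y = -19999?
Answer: 4937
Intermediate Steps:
Z = -2774
(Z + 27710) + y = (-2774 + 27710) - 19999 = 24936 - 19999 = 4937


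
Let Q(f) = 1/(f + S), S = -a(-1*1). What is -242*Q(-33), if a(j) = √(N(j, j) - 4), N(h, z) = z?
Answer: 3993/547 - 121*I*√5/547 ≈ 7.2998 - 0.49463*I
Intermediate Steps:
a(j) = √(-4 + j) (a(j) = √(j - 4) = √(-4 + j))
S = -I*√5 (S = -√(-4 - 1*1) = -√(-4 - 1) = -√(-5) = -I*√5 ≈ -2.2361*I)
Q(f) = 1/(f - I*√5)
-242*Q(-33) = -242/(-33 - I*√5)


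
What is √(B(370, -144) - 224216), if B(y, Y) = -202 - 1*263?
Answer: I*√224681 ≈ 474.01*I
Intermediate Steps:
B(y, Y) = -465 (B(y, Y) = -202 - 263 = -465)
√(B(370, -144) - 224216) = √(-465 - 224216) = √(-224681) = I*√224681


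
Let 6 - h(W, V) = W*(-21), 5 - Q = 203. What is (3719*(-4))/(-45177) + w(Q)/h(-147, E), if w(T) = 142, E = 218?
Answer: 4379758/15465593 ≈ 0.28319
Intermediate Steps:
Q = -198 (Q = 5 - 1*203 = 5 - 203 = -198)
h(W, V) = 6 + 21*W (h(W, V) = 6 - W*(-21) = 6 - (-21)*W = 6 + 21*W)
(3719*(-4))/(-45177) + w(Q)/h(-147, E) = (3719*(-4))/(-45177) + 142/(6 + 21*(-147)) = -14876*(-1/45177) + 142/(6 - 3087) = 14876/45177 + 142/(-3081) = 14876/45177 + 142*(-1/3081) = 14876/45177 - 142/3081 = 4379758/15465593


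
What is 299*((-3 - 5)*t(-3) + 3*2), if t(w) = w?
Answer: 8970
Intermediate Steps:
299*((-3 - 5)*t(-3) + 3*2) = 299*((-3 - 5)*(-3) + 3*2) = 299*(-8*(-3) + 6) = 299*(24 + 6) = 299*30 = 8970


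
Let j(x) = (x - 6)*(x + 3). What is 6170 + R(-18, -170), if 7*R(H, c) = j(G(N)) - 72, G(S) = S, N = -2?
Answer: 43110/7 ≈ 6158.6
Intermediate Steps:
j(x) = (-6 + x)*(3 + x)
R(H, c) = -80/7 (R(H, c) = ((-18 + (-2)² - 3*(-2)) - 72)/7 = ((-18 + 4 + 6) - 72)/7 = (-8 - 72)/7 = (⅐)*(-80) = -80/7)
6170 + R(-18, -170) = 6170 - 80/7 = 43110/7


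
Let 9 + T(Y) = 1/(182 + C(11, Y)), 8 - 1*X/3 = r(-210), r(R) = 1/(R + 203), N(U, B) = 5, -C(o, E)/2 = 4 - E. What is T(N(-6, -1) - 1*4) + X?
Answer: 19015/1232 ≈ 15.434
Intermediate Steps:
C(o, E) = -8 + 2*E (C(o, E) = -2*(4 - E) = -8 + 2*E)
r(R) = 1/(203 + R)
X = 171/7 (X = 24 - 3/(203 - 210) = 24 - 3/(-7) = 24 - 3*(-1/7) = 24 + 3/7 = 171/7 ≈ 24.429)
T(Y) = -9 + 1/(174 + 2*Y) (T(Y) = -9 + 1/(182 + (-8 + 2*Y)) = -9 + 1/(174 + 2*Y))
T(N(-6, -1) - 1*4) + X = (-1565 - 18*(5 - 1*4))/(2*(87 + (5 - 1*4))) + 171/7 = (-1565 - 18*(5 - 4))/(2*(87 + (5 - 4))) + 171/7 = (-1565 - 18*1)/(2*(87 + 1)) + 171/7 = (1/2)*(-1565 - 18)/88 + 171/7 = (1/2)*(1/88)*(-1583) + 171/7 = -1583/176 + 171/7 = 19015/1232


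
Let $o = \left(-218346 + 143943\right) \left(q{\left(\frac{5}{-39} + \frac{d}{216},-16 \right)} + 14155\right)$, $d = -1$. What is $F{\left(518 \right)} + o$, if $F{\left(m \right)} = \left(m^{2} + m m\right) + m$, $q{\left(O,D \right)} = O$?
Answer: $- \frac{328419753697}{312} \approx -1.0526 \cdot 10^{9}$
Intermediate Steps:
$F{\left(m \right)} = m + 2 m^{2}$ ($F{\left(m \right)} = \left(m^{2} + m^{2}\right) + m = 2 m^{2} + m = m + 2 m^{2}$)
$o = - \frac{328587349489}{312}$ ($o = \left(-218346 + 143943\right) \left(\left(\frac{5}{-39} - \frac{1}{216}\right) + 14155\right) = - 74403 \left(\left(5 \left(- \frac{1}{39}\right) - \frac{1}{216}\right) + 14155\right) = - 74403 \left(\left(- \frac{5}{39} - \frac{1}{216}\right) + 14155\right) = - 74403 \left(- \frac{373}{2808} + 14155\right) = \left(-74403\right) \frac{39746867}{2808} = - \frac{328587349489}{312} \approx -1.0532 \cdot 10^{9}$)
$F{\left(518 \right)} + o = 518 \left(1 + 2 \cdot 518\right) - \frac{328587349489}{312} = 518 \left(1 + 1036\right) - \frac{328587349489}{312} = 518 \cdot 1037 - \frac{328587349489}{312} = 537166 - \frac{328587349489}{312} = - \frac{328419753697}{312}$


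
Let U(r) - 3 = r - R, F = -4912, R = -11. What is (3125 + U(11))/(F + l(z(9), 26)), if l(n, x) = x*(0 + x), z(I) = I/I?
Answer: -525/706 ≈ -0.74363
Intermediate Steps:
z(I) = 1
U(r) = 14 + r (U(r) = 3 + (r - 1*(-11)) = 3 + (r + 11) = 3 + (11 + r) = 14 + r)
l(n, x) = x**2 (l(n, x) = x*x = x**2)
(3125 + U(11))/(F + l(z(9), 26)) = (3125 + (14 + 11))/(-4912 + 26**2) = (3125 + 25)/(-4912 + 676) = 3150/(-4236) = 3150*(-1/4236) = -525/706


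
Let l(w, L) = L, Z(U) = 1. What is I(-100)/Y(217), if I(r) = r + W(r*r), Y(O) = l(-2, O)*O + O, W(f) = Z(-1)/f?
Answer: -142857/67580000 ≈ -0.0021139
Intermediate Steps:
W(f) = 1/f
Y(O) = O + O² (Y(O) = O*O + O = O² + O = O + O²)
I(r) = r + r⁻² (I(r) = r + 1/(r*r) = r + 1/(r²) = r + r⁻²)
I(-100)/Y(217) = (-100 + (-100)⁻²)/((217*(1 + 217))) = (-100 + 1/10000)/((217*218)) = -999999/10000/47306 = -999999/10000*1/47306 = -142857/67580000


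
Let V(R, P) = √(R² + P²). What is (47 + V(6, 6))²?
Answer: 2281 + 564*√2 ≈ 3078.6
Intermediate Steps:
V(R, P) = √(P² + R²)
(47 + V(6, 6))² = (47 + √(6² + 6²))² = (47 + √(36 + 36))² = (47 + √72)² = (47 + 6*√2)²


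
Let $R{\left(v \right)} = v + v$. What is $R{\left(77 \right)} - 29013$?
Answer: $-28859$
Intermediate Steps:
$R{\left(v \right)} = 2 v$
$R{\left(77 \right)} - 29013 = 2 \cdot 77 - 29013 = 154 - 29013 = -28859$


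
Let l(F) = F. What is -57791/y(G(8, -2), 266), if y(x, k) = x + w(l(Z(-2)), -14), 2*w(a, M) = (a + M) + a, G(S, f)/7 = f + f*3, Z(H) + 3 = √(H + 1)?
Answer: 3814206/4357 + 57791*I/4357 ≈ 875.42 + 13.264*I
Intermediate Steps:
Z(H) = -3 + √(1 + H) (Z(H) = -3 + √(H + 1) = -3 + √(1 + H))
G(S, f) = 28*f (G(S, f) = 7*(f + f*3) = 7*(f + 3*f) = 7*(4*f) = 28*f)
w(a, M) = a + M/2 (w(a, M) = ((a + M) + a)/2 = ((M + a) + a)/2 = (M + 2*a)/2 = a + M/2)
y(x, k) = -10 + I + x (y(x, k) = x + ((-3 + √(1 - 2)) + (½)*(-14)) = x + ((-3 + √(-1)) - 7) = x + ((-3 + I) - 7) = x + (-10 + I) = -10 + I + x)
-57791/y(G(8, -2), 266) = -57791/(-10 + I + 28*(-2)) = -57791/(-10 + I - 56) = -57791*(-66 - I)/4357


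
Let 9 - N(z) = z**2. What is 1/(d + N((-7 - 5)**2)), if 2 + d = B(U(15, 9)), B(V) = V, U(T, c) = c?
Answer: -1/20720 ≈ -4.8263e-5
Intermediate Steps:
N(z) = 9 - z**2
d = 7 (d = -2 + 9 = 7)
1/(d + N((-7 - 5)**2)) = 1/(7 + (9 - ((-7 - 5)**2)**2)) = 1/(7 + (9 - ((-12)**2)**2)) = 1/(7 + (9 - 1*144**2)) = 1/(7 + (9 - 1*20736)) = 1/(7 + (9 - 20736)) = 1/(7 - 20727) = 1/(-20720) = -1/20720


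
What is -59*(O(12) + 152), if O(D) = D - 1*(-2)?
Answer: -9794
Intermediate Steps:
O(D) = 2 + D (O(D) = D + 2 = 2 + D)
-59*(O(12) + 152) = -59*((2 + 12) + 152) = -59*(14 + 152) = -59*166 = -9794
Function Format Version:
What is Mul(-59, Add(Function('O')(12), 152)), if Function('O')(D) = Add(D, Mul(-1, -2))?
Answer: -9794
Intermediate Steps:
Function('O')(D) = Add(2, D) (Function('O')(D) = Add(D, 2) = Add(2, D))
Mul(-59, Add(Function('O')(12), 152)) = Mul(-59, Add(Add(2, 12), 152)) = Mul(-59, Add(14, 152)) = Mul(-59, 166) = -9794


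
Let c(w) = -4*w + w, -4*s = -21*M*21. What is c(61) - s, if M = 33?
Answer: -15285/4 ≈ -3821.3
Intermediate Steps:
s = 14553/4 (s = -(-21*33)*21/4 = -(-693)*21/4 = -¼*(-14553) = 14553/4 ≈ 3638.3)
c(w) = -3*w
c(61) - s = -3*61 - 1*14553/4 = -183 - 14553/4 = -15285/4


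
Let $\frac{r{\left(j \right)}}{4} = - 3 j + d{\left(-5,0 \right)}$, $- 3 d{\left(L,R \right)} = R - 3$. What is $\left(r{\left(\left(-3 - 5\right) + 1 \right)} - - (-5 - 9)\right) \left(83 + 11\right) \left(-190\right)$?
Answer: $-1321640$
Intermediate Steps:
$d{\left(L,R \right)} = 1 - \frac{R}{3}$ ($d{\left(L,R \right)} = - \frac{R - 3}{3} = - \frac{-3 + R}{3} = 1 - \frac{R}{3}$)
$r{\left(j \right)} = 4 - 12 j$ ($r{\left(j \right)} = 4 \left(- 3 j + \left(1 - 0\right)\right) = 4 \left(- 3 j + \left(1 + 0\right)\right) = 4 \left(- 3 j + 1\right) = 4 \left(1 - 3 j\right) = 4 - 12 j$)
$\left(r{\left(\left(-3 - 5\right) + 1 \right)} - - (-5 - 9)\right) \left(83 + 11\right) \left(-190\right) = \left(\left(4 - 12 \left(\left(-3 - 5\right) + 1\right)\right) - - (-5 - 9)\right) \left(83 + 11\right) \left(-190\right) = \left(\left(4 - 12 \left(-8 + 1\right)\right) - - (-5 - 9)\right) 94 \left(-190\right) = \left(\left(4 - -84\right) - - (-5 - 9)\right) 94 \left(-190\right) = \left(\left(4 + 84\right) - \left(-1\right) \left(-14\right)\right) 94 \left(-190\right) = \left(88 - 14\right) 94 \left(-190\right) = 74 \cdot 94 \left(-190\right) = 6956 \left(-190\right) = -1321640$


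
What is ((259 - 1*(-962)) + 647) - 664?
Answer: 1204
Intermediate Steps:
((259 - 1*(-962)) + 647) - 664 = ((259 + 962) + 647) - 664 = (1221 + 647) - 664 = 1868 - 664 = 1204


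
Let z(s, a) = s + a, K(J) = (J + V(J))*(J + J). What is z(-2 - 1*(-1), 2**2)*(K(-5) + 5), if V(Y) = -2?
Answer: 225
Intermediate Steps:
K(J) = 2*J*(-2 + J) (K(J) = (J - 2)*(J + J) = (-2 + J)*(2*J) = 2*J*(-2 + J))
z(s, a) = a + s
z(-2 - 1*(-1), 2**2)*(K(-5) + 5) = (2**2 + (-2 - 1*(-1)))*(2*(-5)*(-2 - 5) + 5) = (4 + (-2 + 1))*(2*(-5)*(-7) + 5) = (4 - 1)*(70 + 5) = 3*75 = 225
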